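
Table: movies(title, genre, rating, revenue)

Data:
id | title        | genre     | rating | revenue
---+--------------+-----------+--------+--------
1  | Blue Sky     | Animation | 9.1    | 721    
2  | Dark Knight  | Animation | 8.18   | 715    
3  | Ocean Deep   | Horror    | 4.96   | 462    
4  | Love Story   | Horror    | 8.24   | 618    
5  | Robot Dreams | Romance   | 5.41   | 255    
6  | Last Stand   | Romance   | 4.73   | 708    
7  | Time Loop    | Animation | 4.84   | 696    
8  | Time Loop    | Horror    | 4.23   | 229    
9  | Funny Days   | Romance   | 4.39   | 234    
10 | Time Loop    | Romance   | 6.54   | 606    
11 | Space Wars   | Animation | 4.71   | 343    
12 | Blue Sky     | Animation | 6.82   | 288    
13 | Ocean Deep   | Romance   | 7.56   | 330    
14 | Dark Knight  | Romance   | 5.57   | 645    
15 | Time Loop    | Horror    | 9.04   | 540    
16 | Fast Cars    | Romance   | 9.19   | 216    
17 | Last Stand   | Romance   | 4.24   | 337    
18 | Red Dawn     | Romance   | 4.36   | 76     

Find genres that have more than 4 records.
SELECT genre, COUNT(*) as cnt
FROM movies
GROUP BY genre
HAVING COUNT(*) > 4

Result:
  Animation: 5
  Romance: 9

Note: HAVING filters groups after aggregation, WHERE filters rows before.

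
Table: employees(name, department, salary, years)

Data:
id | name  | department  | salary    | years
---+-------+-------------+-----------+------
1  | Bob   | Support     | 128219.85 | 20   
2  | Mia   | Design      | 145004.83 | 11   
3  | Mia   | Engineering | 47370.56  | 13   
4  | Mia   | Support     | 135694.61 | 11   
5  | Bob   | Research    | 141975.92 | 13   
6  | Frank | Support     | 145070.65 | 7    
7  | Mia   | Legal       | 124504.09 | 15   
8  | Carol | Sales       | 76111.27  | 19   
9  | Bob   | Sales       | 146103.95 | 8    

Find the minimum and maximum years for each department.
SELECT department, MIN(years), MAX(years)
FROM employees
GROUP BY department

Result:
  Design: min=11, max=11
  Engineering: min=13, max=13
  Legal: min=15, max=15
  Research: min=13, max=13
  Sales: min=8, max=19
  Support: min=7, max=20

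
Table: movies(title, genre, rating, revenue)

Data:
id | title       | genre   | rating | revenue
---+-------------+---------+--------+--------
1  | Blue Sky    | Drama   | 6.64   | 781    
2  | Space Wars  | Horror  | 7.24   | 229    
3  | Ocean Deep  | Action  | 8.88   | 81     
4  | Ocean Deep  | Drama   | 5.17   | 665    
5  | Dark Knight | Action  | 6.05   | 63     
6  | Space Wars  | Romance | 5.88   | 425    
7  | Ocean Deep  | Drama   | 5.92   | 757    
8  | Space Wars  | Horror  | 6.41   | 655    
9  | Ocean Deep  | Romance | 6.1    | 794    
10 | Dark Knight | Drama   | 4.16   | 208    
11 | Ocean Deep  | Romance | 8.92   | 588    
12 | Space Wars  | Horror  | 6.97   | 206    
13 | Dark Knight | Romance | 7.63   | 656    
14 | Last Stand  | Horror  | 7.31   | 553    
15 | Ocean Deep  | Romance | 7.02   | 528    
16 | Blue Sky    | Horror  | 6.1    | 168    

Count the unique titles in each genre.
SELECT genre, COUNT(DISTINCT title)
FROM movies
GROUP BY genre

Result:
  Action: 2 distinct
  Drama: 3 distinct
  Horror: 3 distinct
  Romance: 3 distinct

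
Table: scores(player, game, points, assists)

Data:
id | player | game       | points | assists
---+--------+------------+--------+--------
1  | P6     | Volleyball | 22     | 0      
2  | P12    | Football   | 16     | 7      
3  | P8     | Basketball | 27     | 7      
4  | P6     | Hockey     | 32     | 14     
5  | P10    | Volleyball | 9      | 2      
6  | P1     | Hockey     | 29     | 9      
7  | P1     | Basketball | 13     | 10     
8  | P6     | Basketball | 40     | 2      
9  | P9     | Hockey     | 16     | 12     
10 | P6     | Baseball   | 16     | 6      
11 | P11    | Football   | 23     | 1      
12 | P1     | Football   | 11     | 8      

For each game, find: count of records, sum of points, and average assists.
SELECT game,
       COUNT(*) as cnt,
       SUM(points) as total_points,
       AVG(assists) as avg_assists
FROM scores
GROUP BY game

Result:
  Baseball: 1 records, 16 total points, 6.00 avg assists
  Basketball: 3 records, 80 total points, 6.33 avg assists
  Football: 3 records, 50 total points, 5.33 avg assists
  Hockey: 3 records, 77 total points, 11.67 avg assists
  Volleyball: 2 records, 31 total points, 1.00 avg assists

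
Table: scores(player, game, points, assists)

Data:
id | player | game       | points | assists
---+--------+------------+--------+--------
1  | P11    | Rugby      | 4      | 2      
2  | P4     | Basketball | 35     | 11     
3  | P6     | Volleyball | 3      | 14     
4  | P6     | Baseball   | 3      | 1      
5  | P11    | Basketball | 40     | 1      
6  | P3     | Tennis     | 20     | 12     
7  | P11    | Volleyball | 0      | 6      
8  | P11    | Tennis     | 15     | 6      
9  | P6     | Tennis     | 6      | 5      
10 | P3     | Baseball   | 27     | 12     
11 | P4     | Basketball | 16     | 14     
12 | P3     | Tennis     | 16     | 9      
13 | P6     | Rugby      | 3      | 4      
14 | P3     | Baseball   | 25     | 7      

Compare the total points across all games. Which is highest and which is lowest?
SELECT game, SUM(points)
FROM scores
GROUP BY game
ORDER BY SUM(points)

All groups:
  Volleyball: 3
  Rugby: 7
  Baseball: 55
  Tennis: 57
  Basketball: 91

Highest: Basketball (91)
Lowest: Volleyball (3)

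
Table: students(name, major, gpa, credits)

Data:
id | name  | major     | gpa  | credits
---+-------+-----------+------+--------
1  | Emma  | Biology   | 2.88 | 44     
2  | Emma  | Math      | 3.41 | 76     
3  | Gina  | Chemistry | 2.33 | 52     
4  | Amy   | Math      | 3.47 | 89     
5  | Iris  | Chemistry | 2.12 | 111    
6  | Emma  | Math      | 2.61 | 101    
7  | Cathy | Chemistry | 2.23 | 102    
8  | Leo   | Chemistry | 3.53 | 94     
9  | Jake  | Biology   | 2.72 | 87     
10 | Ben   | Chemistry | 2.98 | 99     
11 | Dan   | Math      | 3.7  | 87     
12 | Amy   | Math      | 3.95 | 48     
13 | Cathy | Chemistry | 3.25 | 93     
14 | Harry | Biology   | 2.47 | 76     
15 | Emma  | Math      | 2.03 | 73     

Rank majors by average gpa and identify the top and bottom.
SELECT major, AVG(gpa)
FROM students
GROUP BY major
ORDER BY AVG(gpa)

All groups:
  Biology: 2.69
  Chemistry: 2.74
  Math: 3.20

Highest: Math (3.20)
Lowest: Biology (2.69)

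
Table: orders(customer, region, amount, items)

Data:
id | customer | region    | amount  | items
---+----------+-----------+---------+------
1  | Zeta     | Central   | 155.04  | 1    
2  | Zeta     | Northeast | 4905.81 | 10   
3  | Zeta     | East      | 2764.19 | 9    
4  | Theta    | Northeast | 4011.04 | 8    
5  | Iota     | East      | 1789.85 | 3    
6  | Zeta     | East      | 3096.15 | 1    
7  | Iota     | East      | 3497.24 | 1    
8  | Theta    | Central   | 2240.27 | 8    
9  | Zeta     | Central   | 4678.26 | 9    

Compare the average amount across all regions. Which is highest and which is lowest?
SELECT region, AVG(amount)
FROM orders
GROUP BY region
ORDER BY AVG(amount)

All groups:
  Central: 2357.86
  East: 2786.86
  Northeast: 4458.43

Highest: Northeast (4458.43)
Lowest: Central (2357.86)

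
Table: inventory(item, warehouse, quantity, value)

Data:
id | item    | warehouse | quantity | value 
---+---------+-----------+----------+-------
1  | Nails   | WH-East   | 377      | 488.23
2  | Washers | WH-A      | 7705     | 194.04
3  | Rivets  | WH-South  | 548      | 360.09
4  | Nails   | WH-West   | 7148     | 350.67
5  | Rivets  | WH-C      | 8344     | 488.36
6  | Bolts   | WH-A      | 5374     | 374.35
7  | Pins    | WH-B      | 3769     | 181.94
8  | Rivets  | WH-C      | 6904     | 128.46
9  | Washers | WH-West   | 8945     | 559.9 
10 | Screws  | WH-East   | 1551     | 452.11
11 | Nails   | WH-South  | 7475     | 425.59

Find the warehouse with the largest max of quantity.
SELECT warehouse, MAX(quantity) as val
FROM inventory
GROUP BY warehouse
ORDER BY val DESC
LIMIT 1

Result: WH-West with max(quantity) = 8945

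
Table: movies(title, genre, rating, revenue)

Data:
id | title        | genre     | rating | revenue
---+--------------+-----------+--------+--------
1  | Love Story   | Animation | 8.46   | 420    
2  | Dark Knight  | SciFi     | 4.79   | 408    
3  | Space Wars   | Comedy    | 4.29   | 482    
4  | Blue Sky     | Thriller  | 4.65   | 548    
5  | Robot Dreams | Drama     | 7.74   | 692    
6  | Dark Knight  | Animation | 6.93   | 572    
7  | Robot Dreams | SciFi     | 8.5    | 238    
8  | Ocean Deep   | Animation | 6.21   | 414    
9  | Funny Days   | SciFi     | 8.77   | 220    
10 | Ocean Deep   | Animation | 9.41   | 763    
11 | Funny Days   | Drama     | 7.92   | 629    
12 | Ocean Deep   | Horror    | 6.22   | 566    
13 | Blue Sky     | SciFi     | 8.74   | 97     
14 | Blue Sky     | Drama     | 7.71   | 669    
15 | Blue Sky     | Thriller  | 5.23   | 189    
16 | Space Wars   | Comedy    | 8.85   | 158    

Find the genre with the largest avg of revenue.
SELECT genre, AVG(revenue) as val
FROM movies
GROUP BY genre
ORDER BY val DESC
LIMIT 1

Result: Drama with avg(revenue) = 663.33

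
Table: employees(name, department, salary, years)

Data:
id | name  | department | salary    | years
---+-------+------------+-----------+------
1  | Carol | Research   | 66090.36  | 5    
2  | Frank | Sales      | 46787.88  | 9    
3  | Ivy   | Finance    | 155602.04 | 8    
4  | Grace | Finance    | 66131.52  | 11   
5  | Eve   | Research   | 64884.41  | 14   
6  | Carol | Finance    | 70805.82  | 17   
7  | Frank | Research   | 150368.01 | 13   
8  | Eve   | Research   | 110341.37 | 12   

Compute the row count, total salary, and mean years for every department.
SELECT department,
       COUNT(*) as cnt,
       SUM(salary) as total_salary,
       AVG(years) as avg_years
FROM employees
GROUP BY department

Result:
  Finance: 3 records, 292539.38 total salary, 12.00 avg years
  Research: 4 records, 391684.15 total salary, 11.00 avg years
  Sales: 1 records, 46787.88 total salary, 9.00 avg years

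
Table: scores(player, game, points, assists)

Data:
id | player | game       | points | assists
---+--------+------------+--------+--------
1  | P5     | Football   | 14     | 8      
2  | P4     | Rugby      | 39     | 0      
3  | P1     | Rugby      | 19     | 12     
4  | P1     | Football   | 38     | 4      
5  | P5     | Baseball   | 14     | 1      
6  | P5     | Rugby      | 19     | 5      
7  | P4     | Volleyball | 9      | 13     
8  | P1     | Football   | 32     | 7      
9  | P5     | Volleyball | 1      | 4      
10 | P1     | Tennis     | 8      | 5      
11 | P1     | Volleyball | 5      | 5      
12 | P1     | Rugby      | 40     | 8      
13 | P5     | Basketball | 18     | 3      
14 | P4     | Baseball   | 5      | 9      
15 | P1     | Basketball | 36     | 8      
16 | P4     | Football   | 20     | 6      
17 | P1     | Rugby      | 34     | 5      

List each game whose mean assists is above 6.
SELECT game, AVG(assists)
FROM scores
GROUP BY game
HAVING AVG(assists) > 6

Result:
  Football: avg=6.25
  Volleyball: avg=7.33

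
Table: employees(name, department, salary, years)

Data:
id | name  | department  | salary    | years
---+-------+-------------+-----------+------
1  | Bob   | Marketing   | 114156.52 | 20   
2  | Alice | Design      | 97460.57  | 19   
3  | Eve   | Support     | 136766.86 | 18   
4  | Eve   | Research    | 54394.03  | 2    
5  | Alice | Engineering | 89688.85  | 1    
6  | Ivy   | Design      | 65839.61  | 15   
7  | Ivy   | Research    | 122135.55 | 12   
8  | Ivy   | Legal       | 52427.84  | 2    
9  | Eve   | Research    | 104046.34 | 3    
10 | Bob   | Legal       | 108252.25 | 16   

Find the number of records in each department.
SELECT department, COUNT(*) as count
FROM employees
GROUP BY department

Result:
  Design: 2
  Engineering: 1
  Legal: 2
  Marketing: 1
  Research: 3
  Support: 1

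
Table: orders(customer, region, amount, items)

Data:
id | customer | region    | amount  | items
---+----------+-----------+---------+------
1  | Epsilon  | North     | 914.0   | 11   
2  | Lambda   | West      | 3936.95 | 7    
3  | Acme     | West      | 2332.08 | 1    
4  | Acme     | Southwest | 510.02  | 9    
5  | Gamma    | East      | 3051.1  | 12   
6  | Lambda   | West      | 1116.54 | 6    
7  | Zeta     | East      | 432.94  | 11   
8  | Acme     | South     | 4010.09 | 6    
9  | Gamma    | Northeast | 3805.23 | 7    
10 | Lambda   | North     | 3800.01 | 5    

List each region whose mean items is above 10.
SELECT region, AVG(items)
FROM orders
GROUP BY region
HAVING AVG(items) > 10

Result:
  East: avg=11.50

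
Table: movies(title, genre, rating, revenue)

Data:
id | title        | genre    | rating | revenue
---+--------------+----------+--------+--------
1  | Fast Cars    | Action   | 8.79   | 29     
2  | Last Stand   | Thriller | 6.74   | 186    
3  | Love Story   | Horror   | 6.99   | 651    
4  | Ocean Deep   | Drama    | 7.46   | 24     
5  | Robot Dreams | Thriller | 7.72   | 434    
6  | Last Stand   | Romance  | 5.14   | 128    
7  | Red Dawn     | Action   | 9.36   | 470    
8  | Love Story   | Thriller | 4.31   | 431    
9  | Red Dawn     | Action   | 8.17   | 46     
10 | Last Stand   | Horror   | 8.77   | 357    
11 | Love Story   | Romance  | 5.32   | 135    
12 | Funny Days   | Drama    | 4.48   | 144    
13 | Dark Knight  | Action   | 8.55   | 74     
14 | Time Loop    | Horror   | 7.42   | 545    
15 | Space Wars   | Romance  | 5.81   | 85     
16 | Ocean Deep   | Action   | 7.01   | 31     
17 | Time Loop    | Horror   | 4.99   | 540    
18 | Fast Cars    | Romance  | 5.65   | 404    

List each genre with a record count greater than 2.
SELECT genre, COUNT(*) as cnt
FROM movies
GROUP BY genre
HAVING COUNT(*) > 2

Result:
  Action: 5
  Horror: 4
  Romance: 4
  Thriller: 3

Note: HAVING filters groups after aggregation, WHERE filters rows before.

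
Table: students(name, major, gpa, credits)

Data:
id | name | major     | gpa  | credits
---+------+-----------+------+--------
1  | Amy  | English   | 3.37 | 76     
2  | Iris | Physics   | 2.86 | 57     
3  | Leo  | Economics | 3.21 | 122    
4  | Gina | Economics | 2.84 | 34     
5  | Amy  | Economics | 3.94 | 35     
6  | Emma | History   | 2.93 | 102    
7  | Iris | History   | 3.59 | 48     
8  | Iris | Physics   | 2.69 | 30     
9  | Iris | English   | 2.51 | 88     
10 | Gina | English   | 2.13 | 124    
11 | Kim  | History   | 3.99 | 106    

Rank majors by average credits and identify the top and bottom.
SELECT major, AVG(credits)
FROM students
GROUP BY major
ORDER BY AVG(credits)

All groups:
  Physics: 43.50
  Economics: 63.67
  History: 85.33
  English: 96.00

Highest: English (96.00)
Lowest: Physics (43.50)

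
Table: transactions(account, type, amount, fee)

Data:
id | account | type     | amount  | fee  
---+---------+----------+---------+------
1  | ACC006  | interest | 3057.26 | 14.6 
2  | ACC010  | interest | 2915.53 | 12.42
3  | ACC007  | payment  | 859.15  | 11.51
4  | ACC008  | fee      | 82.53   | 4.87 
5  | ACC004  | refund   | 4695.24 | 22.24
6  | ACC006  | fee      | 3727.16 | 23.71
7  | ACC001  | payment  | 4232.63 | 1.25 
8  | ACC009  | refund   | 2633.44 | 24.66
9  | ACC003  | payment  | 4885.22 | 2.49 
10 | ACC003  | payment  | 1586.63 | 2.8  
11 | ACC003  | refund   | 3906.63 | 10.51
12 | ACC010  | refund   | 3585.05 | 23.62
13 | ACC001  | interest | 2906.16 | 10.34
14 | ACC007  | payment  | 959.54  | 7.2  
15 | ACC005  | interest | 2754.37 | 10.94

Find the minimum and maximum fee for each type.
SELECT type, MIN(fee), MAX(fee)
FROM transactions
GROUP BY type

Result:
  fee: min=4.87, max=23.71
  interest: min=10.34, max=14.60
  payment: min=1.25, max=11.51
  refund: min=10.51, max=24.66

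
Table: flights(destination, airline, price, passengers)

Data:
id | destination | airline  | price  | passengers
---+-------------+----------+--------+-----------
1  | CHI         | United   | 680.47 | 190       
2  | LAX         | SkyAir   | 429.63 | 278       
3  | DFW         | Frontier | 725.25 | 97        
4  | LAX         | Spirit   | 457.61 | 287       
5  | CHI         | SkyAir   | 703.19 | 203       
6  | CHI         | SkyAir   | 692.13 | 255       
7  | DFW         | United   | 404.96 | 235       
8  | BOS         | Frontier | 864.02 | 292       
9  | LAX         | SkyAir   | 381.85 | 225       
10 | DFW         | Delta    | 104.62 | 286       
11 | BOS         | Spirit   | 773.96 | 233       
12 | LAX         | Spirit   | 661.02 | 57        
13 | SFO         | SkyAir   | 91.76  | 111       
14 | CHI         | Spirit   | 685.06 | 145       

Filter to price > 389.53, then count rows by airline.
SELECT airline, COUNT(*)
FROM flights
WHERE price > 389.53
GROUP BY airline

Note: WHERE filters rows before grouping.

Result:
  Frontier: 2
  SkyAir: 3
  Spirit: 4
  United: 2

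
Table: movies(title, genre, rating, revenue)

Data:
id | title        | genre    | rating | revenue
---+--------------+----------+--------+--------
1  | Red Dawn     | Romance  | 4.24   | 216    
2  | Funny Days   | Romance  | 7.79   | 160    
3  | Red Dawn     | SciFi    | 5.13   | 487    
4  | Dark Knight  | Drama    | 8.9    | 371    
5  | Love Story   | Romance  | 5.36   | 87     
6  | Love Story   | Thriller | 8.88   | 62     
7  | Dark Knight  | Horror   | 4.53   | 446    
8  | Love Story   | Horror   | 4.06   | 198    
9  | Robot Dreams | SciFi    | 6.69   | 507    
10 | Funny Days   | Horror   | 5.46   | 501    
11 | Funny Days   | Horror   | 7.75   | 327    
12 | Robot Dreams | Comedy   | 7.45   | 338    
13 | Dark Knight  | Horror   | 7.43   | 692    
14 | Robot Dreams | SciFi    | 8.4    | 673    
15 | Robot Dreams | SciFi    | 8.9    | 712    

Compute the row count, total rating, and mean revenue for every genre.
SELECT genre,
       COUNT(*) as cnt,
       SUM(rating) as total_rating,
       AVG(revenue) as avg_revenue
FROM movies
GROUP BY genre

Result:
  Comedy: 1 records, 7.45 total rating, 338.00 avg revenue
  Drama: 1 records, 8.90 total rating, 371.00 avg revenue
  Horror: 5 records, 29.23 total rating, 432.80 avg revenue
  Romance: 3 records, 17.39 total rating, 154.33 avg revenue
  SciFi: 4 records, 29.12 total rating, 594.75 avg revenue
  Thriller: 1 records, 8.88 total rating, 62.00 avg revenue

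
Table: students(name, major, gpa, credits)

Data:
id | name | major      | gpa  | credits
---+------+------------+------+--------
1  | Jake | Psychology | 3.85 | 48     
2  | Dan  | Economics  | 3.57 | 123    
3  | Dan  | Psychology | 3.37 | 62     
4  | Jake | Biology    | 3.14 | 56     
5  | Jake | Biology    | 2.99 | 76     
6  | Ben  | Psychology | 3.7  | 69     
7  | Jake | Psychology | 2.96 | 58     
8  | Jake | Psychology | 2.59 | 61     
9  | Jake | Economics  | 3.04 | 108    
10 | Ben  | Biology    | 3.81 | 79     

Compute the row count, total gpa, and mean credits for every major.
SELECT major,
       COUNT(*) as cnt,
       SUM(gpa) as total_gpa,
       AVG(credits) as avg_credits
FROM students
GROUP BY major

Result:
  Biology: 3 records, 9.94 total gpa, 70.33 avg credits
  Economics: 2 records, 6.61 total gpa, 115.50 avg credits
  Psychology: 5 records, 16.47 total gpa, 59.60 avg credits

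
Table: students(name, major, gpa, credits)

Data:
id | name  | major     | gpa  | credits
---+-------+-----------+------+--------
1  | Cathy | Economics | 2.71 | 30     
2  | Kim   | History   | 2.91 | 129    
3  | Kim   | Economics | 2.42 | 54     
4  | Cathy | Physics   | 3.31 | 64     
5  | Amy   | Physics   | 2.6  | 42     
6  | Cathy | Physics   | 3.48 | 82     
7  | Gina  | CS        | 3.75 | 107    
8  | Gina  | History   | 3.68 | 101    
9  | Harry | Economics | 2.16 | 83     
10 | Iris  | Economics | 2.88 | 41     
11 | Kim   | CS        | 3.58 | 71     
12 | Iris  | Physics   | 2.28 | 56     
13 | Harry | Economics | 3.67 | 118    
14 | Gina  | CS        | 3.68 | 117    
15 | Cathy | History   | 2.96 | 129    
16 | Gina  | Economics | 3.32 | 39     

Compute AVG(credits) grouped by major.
SELECT major, AVG(credits) as result
FROM students
GROUP BY major

Result:
  CS: 98.33
  Economics: 60.83
  History: 119.67
  Physics: 61.00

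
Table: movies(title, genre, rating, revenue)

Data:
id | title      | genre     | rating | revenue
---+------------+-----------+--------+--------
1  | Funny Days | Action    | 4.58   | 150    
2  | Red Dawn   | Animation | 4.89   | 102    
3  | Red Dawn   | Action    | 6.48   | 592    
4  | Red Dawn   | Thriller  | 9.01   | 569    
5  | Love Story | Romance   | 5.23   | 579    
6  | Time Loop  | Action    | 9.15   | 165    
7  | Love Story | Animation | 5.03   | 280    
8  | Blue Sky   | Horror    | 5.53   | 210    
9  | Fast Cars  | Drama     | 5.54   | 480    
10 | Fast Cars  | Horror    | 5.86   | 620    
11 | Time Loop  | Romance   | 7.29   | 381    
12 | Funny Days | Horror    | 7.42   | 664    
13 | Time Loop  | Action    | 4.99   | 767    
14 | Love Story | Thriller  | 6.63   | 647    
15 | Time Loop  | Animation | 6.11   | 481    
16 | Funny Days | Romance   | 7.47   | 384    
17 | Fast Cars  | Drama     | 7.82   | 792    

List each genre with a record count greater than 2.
SELECT genre, COUNT(*) as cnt
FROM movies
GROUP BY genre
HAVING COUNT(*) > 2

Result:
  Action: 4
  Animation: 3
  Horror: 3
  Romance: 3

Note: HAVING filters groups after aggregation, WHERE filters rows before.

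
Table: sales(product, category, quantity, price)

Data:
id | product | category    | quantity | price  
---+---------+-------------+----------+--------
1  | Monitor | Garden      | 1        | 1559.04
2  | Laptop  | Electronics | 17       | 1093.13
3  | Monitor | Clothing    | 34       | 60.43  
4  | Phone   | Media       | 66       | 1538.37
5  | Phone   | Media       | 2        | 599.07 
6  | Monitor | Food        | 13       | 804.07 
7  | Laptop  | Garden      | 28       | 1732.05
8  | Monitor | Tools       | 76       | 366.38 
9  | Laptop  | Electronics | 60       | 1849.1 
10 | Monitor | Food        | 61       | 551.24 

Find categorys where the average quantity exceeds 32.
SELECT category, AVG(quantity)
FROM sales
GROUP BY category
HAVING AVG(quantity) > 32

Result:
  Clothing: avg=34.00
  Electronics: avg=38.50
  Food: avg=37.00
  Media: avg=34.00
  Tools: avg=76.00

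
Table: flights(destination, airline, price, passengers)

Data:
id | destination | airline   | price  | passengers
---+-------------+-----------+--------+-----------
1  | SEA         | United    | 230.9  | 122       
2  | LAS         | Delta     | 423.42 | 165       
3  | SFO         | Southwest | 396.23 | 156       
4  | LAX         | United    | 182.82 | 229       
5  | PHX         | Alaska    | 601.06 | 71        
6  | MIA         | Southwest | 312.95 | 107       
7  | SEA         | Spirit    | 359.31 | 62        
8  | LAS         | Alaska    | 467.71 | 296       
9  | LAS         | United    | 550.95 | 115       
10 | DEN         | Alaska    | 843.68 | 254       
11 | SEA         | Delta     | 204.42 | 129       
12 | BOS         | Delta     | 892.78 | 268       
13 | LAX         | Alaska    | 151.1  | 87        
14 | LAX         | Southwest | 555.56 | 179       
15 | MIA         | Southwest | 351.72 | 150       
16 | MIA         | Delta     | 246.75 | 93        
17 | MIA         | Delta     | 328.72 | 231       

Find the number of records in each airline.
SELECT airline, COUNT(*) as count
FROM flights
GROUP BY airline

Result:
  Alaska: 4
  Delta: 5
  Southwest: 4
  Spirit: 1
  United: 3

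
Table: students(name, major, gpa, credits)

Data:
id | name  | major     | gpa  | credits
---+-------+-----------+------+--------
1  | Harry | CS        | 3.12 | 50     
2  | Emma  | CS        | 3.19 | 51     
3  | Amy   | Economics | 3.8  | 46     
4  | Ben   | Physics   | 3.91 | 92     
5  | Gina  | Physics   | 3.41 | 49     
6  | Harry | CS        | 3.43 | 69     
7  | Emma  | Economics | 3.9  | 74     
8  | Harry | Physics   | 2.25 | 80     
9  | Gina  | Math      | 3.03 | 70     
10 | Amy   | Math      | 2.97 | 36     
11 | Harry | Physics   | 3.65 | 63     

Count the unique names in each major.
SELECT major, COUNT(DISTINCT name)
FROM students
GROUP BY major

Result:
  CS: 2 distinct
  Economics: 2 distinct
  Math: 2 distinct
  Physics: 3 distinct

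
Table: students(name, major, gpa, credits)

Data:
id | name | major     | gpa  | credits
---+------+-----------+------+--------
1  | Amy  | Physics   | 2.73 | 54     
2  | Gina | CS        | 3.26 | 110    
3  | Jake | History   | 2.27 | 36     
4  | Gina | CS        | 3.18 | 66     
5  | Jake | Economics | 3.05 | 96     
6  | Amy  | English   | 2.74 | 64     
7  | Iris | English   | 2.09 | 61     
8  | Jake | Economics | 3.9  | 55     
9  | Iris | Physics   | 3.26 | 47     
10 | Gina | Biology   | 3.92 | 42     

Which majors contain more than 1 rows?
SELECT major, COUNT(*) as cnt
FROM students
GROUP BY major
HAVING COUNT(*) > 1

Result:
  CS: 2
  Economics: 2
  English: 2
  Physics: 2

Note: HAVING filters groups after aggregation, WHERE filters rows before.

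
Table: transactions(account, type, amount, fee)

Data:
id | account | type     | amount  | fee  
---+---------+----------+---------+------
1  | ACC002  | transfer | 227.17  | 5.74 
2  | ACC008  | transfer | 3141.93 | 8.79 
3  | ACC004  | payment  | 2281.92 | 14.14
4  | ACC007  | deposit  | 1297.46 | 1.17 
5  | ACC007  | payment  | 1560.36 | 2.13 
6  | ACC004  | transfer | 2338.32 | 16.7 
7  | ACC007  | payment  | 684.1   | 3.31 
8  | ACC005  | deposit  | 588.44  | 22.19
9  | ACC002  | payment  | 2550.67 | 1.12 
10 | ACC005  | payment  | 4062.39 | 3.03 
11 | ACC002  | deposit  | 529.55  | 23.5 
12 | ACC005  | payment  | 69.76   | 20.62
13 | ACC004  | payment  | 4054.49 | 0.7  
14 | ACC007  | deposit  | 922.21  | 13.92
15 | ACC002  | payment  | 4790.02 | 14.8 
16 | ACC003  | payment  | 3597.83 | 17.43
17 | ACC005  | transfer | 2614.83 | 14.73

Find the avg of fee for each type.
SELECT type, AVG(fee) as result
FROM transactions
GROUP BY type

Result:
  deposit: 15.20
  payment: 8.59
  transfer: 11.49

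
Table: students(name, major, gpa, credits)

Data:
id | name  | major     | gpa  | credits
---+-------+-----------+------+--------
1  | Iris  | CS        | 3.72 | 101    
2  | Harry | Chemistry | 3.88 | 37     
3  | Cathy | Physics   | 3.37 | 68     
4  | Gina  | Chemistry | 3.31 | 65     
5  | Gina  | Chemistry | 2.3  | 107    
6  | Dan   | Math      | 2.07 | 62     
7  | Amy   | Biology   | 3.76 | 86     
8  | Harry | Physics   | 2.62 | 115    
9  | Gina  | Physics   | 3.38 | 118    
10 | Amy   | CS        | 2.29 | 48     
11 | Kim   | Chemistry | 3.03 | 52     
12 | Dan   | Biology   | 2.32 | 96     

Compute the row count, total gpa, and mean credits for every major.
SELECT major,
       COUNT(*) as cnt,
       SUM(gpa) as total_gpa,
       AVG(credits) as avg_credits
FROM students
GROUP BY major

Result:
  Biology: 2 records, 6.08 total gpa, 91.00 avg credits
  CS: 2 records, 6.01 total gpa, 74.50 avg credits
  Chemistry: 4 records, 12.52 total gpa, 65.25 avg credits
  Math: 1 records, 2.07 total gpa, 62.00 avg credits
  Physics: 3 records, 9.37 total gpa, 100.33 avg credits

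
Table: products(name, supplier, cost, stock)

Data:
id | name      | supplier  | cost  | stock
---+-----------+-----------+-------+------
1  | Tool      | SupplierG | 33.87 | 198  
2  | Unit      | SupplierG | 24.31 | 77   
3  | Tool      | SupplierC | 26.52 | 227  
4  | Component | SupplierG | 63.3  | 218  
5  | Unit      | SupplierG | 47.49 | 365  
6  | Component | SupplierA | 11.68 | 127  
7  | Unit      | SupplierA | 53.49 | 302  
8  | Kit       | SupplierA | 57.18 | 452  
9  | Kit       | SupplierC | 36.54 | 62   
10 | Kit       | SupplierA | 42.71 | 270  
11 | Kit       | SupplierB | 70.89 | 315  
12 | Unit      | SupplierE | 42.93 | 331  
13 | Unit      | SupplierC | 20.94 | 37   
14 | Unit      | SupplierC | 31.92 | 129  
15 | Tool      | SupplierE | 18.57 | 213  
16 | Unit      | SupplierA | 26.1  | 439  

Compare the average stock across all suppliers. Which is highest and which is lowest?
SELECT supplier, AVG(stock)
FROM products
GROUP BY supplier
ORDER BY AVG(stock)

All groups:
  SupplierC: 113.75
  SupplierG: 214.50
  SupplierE: 272.00
  SupplierB: 315.00
  SupplierA: 318.00

Highest: SupplierA (318.00)
Lowest: SupplierC (113.75)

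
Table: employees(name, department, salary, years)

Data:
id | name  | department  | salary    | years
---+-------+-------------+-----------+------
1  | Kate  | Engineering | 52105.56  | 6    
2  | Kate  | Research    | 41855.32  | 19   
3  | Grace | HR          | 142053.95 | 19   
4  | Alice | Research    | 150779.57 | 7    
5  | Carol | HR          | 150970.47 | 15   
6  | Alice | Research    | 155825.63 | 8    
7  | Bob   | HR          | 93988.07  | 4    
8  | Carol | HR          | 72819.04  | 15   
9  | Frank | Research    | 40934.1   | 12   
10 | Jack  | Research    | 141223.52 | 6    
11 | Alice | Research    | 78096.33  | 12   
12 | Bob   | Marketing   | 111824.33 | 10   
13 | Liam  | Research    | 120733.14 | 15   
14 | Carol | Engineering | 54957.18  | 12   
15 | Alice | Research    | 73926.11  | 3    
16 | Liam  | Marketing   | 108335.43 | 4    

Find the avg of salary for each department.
SELECT department, AVG(salary) as result
FROM employees
GROUP BY department

Result:
  Engineering: 53531.37
  HR: 114957.88
  Marketing: 110079.88
  Research: 100421.72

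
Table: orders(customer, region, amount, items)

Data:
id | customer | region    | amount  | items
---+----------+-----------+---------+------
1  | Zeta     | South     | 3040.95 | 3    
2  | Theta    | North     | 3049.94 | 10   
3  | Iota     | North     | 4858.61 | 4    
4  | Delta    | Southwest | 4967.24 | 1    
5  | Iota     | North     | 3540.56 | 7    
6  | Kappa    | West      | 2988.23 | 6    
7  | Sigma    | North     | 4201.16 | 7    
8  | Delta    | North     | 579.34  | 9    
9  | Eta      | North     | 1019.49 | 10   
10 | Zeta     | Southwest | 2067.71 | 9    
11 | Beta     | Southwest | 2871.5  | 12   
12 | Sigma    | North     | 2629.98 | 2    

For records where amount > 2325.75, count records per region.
SELECT region, COUNT(*)
FROM orders
WHERE amount > 2325.75
GROUP BY region

Note: WHERE filters rows before grouping.

Result:
  North: 5
  South: 1
  Southwest: 2
  West: 1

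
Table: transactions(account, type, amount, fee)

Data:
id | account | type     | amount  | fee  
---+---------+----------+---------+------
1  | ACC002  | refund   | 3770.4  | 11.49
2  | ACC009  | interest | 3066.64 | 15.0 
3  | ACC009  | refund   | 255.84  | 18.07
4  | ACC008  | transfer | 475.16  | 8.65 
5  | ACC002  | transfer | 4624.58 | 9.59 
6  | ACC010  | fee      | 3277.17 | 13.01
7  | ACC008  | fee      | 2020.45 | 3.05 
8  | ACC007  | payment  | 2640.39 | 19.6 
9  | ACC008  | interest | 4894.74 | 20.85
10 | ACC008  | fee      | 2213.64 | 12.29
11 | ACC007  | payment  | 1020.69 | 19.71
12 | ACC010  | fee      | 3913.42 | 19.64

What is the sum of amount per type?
SELECT type, SUM(amount) as result
FROM transactions
GROUP BY type

Result:
  fee: 11424.68
  interest: 7961.38
  payment: 3661.08
  refund: 4026.24
  transfer: 5099.74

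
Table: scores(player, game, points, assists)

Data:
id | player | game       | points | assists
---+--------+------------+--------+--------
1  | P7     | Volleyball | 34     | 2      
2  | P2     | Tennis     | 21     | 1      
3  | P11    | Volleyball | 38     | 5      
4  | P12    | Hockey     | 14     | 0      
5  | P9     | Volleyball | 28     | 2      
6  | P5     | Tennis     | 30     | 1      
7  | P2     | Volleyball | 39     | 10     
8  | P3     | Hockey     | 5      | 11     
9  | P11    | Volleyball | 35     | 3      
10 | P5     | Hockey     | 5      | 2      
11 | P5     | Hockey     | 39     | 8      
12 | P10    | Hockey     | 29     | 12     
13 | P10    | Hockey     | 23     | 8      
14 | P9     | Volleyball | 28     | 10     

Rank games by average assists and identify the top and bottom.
SELECT game, AVG(assists)
FROM scores
GROUP BY game
ORDER BY AVG(assists)

All groups:
  Tennis: 1.00
  Volleyball: 5.33
  Hockey: 6.83

Highest: Hockey (6.83)
Lowest: Tennis (1.00)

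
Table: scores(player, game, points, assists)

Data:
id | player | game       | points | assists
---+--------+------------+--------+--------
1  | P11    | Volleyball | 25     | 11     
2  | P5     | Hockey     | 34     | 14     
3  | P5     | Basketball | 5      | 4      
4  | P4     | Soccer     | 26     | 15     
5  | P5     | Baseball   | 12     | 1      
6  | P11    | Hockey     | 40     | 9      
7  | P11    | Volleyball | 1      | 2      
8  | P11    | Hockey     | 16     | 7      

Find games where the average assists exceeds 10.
SELECT game, AVG(assists)
FROM scores
GROUP BY game
HAVING AVG(assists) > 10

Result:
  Soccer: avg=15.00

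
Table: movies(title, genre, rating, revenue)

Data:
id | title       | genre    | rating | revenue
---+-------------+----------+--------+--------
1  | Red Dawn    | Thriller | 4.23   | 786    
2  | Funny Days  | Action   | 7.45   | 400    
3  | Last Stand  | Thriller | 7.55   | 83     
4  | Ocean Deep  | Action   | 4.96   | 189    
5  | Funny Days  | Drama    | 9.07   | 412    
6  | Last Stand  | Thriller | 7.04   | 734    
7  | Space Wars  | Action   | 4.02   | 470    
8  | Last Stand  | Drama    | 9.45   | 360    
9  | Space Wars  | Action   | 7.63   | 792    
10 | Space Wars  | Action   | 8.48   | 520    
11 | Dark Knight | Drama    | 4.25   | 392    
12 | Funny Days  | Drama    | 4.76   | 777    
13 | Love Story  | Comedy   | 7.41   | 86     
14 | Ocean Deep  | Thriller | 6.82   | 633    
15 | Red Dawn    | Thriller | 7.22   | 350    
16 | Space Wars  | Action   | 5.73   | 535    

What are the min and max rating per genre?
SELECT genre, MIN(rating), MAX(rating)
FROM movies
GROUP BY genre

Result:
  Action: min=4.02, max=8.48
  Comedy: min=7.41, max=7.41
  Drama: min=4.25, max=9.45
  Thriller: min=4.23, max=7.55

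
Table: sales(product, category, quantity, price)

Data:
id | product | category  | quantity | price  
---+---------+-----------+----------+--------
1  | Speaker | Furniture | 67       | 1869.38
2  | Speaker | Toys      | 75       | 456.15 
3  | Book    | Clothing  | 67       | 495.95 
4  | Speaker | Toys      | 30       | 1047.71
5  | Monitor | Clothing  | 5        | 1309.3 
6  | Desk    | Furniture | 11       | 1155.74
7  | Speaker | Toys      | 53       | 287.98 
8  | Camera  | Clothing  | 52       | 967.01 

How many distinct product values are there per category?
SELECT category, COUNT(DISTINCT product)
FROM sales
GROUP BY category

Result:
  Clothing: 3 distinct
  Furniture: 2 distinct
  Toys: 1 distinct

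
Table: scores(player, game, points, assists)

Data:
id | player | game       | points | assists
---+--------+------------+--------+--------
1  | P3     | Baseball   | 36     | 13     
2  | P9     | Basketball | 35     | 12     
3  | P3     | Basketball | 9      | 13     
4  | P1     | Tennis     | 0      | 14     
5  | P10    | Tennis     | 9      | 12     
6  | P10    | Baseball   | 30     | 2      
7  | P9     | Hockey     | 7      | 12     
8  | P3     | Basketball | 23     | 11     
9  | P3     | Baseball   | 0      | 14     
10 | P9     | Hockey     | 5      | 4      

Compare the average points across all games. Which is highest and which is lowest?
SELECT game, AVG(points)
FROM scores
GROUP BY game
ORDER BY AVG(points)

All groups:
  Tennis: 4.50
  Hockey: 6.00
  Baseball: 22.00
  Basketball: 22.33

Highest: Basketball (22.33)
Lowest: Tennis (4.50)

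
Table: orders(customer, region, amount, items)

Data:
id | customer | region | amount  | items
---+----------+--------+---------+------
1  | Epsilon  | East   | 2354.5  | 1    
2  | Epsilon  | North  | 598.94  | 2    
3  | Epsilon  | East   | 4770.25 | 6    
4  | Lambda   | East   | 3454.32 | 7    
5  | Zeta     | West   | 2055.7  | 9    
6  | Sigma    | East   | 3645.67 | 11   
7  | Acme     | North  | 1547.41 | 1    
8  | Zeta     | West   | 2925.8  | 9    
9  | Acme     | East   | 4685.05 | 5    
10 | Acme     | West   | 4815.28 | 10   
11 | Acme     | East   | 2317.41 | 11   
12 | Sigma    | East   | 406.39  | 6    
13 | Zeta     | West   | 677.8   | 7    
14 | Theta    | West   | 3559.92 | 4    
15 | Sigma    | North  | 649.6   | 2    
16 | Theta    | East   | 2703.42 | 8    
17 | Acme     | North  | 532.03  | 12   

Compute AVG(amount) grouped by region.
SELECT region, AVG(amount) as result
FROM orders
GROUP BY region

Result:
  East: 3042.13
  North: 832.00
  West: 2806.90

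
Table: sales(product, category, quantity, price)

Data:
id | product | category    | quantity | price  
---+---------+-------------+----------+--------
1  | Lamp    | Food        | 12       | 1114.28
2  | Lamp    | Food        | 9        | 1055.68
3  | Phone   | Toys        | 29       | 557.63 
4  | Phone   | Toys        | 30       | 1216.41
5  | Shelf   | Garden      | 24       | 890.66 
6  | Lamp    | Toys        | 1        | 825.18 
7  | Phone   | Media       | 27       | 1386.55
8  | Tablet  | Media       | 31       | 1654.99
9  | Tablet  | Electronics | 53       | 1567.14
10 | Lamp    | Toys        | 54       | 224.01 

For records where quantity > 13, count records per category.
SELECT category, COUNT(*)
FROM sales
WHERE quantity > 13
GROUP BY category

Note: WHERE filters rows before grouping.

Result:
  Electronics: 1
  Garden: 1
  Media: 2
  Toys: 3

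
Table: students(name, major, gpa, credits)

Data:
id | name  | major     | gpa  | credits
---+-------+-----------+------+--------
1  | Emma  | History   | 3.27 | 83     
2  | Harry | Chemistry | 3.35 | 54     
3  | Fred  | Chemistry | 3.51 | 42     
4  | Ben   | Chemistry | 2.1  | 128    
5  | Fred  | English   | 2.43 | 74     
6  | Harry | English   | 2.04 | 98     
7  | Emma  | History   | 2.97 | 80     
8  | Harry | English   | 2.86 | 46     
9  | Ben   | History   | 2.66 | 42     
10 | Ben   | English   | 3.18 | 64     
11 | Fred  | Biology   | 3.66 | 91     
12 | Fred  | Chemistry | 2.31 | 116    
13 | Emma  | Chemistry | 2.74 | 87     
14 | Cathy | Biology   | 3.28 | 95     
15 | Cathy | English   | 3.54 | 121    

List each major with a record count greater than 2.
SELECT major, COUNT(*) as cnt
FROM students
GROUP BY major
HAVING COUNT(*) > 2

Result:
  Chemistry: 5
  English: 5
  History: 3

Note: HAVING filters groups after aggregation, WHERE filters rows before.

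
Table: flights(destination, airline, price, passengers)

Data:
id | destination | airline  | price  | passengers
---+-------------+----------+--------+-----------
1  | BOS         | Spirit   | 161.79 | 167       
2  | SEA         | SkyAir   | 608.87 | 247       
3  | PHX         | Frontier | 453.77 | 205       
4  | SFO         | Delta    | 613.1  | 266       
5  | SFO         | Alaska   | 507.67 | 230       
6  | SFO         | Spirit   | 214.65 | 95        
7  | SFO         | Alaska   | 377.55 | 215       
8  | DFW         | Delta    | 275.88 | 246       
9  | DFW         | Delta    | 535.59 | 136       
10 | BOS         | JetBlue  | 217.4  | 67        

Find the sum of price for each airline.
SELECT airline, SUM(price) as result
FROM flights
GROUP BY airline

Result:
  Alaska: 885.22
  Delta: 1424.57
  Frontier: 453.77
  JetBlue: 217.40
  SkyAir: 608.87
  Spirit: 376.44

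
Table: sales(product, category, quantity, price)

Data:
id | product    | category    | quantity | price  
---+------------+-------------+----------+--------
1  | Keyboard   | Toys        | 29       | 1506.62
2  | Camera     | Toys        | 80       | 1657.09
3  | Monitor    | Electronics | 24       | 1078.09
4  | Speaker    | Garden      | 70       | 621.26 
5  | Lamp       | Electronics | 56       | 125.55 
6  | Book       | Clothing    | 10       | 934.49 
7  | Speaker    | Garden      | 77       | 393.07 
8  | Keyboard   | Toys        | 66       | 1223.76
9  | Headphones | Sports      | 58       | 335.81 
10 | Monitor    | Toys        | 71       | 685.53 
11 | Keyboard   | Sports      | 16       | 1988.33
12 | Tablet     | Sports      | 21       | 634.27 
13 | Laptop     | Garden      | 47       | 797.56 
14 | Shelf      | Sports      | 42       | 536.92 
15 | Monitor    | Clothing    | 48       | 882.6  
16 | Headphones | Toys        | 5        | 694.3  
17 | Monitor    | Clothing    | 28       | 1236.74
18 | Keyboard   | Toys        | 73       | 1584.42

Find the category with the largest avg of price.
SELECT category, AVG(price) as val
FROM sales
GROUP BY category
ORDER BY val DESC
LIMIT 1

Result: Toys with avg(price) = 1225.29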